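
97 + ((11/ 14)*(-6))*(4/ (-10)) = 3461/ 35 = 98.89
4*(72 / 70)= 144 / 35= 4.11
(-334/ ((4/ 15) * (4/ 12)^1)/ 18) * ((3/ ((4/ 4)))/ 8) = -2505/ 32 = -78.28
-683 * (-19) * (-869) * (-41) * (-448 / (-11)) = 18830561344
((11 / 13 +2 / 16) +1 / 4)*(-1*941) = -119507 / 104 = -1149.11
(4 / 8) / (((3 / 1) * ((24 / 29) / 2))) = 29 / 72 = 0.40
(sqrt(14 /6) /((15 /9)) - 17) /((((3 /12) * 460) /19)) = -323 /115+19 * sqrt(21) /575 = -2.66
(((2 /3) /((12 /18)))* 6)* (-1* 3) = -18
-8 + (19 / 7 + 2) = -23 / 7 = -3.29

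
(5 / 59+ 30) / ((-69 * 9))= -1775 / 36639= -0.05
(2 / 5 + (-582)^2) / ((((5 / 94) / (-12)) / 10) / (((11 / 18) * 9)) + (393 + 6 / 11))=21014461776 / 24415555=860.70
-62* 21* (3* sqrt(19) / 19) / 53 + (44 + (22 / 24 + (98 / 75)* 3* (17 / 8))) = 7987 / 150 - 3906* sqrt(19) / 1007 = 36.34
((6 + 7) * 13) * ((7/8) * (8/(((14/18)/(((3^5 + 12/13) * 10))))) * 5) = 18550350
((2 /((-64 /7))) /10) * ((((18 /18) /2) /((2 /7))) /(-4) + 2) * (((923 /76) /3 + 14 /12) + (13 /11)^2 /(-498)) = -139238225 /781586432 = -0.18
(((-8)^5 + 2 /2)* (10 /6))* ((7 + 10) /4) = -2785195 /12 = -232099.58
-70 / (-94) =35 / 47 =0.74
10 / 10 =1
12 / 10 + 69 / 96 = 307 / 160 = 1.92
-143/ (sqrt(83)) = -15.70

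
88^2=7744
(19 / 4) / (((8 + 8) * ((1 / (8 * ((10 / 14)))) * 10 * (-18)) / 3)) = -19 / 672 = -0.03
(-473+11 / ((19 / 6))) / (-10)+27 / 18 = 4603 / 95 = 48.45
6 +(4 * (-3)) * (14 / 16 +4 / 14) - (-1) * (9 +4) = 71 / 14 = 5.07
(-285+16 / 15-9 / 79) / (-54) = 168298 / 31995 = 5.26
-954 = -954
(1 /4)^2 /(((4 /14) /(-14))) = -49 /16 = -3.06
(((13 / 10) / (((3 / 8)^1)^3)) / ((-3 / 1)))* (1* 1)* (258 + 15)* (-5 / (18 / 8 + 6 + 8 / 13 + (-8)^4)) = 15748096 / 5763231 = 2.73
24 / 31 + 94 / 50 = 2057 / 775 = 2.65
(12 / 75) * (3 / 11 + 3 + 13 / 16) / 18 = 719 / 19800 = 0.04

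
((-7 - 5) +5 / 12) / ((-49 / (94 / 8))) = 6533 / 2352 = 2.78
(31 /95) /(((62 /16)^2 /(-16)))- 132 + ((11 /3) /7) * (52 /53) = -432122792 /3277785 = -131.83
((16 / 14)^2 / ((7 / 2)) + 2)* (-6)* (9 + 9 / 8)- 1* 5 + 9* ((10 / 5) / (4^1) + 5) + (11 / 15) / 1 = -509032 / 5145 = -98.94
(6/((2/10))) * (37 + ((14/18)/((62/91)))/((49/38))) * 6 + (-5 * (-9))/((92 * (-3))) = 19448335/2852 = 6819.19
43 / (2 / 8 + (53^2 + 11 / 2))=0.02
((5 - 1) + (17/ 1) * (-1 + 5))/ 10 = 36/ 5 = 7.20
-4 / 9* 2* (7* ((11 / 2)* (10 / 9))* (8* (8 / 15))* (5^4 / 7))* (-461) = 1622720000 / 243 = 6677860.08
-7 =-7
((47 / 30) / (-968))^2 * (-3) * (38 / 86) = -0.00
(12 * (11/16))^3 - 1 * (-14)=36833/64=575.52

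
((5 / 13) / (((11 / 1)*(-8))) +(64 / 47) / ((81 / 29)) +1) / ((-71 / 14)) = -45216059 / 154609884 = -0.29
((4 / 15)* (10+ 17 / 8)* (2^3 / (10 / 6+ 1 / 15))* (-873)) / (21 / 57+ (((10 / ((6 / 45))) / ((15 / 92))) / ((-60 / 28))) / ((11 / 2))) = 106189974 / 315133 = 336.97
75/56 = 1.34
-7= -7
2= 2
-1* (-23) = 23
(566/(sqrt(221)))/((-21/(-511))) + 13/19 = 13/19 + 41318 * sqrt(221)/663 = 927.13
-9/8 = -1.12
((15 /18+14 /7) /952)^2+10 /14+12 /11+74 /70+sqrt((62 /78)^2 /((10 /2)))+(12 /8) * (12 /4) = 7.72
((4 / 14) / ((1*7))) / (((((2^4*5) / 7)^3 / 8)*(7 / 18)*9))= 1 / 16000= 0.00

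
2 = 2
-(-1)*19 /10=19 /10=1.90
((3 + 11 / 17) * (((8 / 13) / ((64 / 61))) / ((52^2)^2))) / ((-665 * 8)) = -1891 / 34385652654080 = -0.00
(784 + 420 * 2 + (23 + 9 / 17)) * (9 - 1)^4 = 114720768 / 17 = 6748280.47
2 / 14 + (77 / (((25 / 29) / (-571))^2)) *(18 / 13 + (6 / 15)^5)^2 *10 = 949143958698738854133 / 1444091796875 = 657260127.61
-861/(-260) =861/260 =3.31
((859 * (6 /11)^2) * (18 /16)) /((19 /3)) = 208737 /4598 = 45.40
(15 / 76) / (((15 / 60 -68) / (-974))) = 14610 / 5149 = 2.84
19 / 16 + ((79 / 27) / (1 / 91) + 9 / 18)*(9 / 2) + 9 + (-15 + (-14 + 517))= 81533 / 48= 1698.60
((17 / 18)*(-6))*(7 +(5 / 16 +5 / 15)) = -6239 / 144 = -43.33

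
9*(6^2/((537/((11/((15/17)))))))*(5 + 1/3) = 35904/895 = 40.12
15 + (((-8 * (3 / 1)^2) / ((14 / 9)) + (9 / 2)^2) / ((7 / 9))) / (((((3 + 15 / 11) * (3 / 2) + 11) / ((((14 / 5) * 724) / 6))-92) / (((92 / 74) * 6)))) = 23519577561 / 1327613539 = 17.72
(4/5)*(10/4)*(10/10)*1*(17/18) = 17/9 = 1.89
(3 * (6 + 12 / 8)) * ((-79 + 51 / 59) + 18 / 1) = -1353.05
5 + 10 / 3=25 / 3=8.33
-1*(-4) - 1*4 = 0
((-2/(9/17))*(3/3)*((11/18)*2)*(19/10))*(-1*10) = 7106/81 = 87.73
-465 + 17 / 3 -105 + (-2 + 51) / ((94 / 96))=-72515 / 141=-514.29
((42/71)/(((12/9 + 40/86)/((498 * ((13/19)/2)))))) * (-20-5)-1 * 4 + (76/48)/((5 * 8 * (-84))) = -2216106494179/1577358720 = -1404.95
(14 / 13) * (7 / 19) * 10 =980 / 247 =3.97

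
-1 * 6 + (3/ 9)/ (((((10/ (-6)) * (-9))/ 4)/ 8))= -238/ 45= -5.29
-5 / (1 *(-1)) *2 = 10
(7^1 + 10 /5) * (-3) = -27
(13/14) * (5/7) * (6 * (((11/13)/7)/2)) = 165/686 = 0.24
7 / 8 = 0.88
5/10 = 1/2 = 0.50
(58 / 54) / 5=29 / 135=0.21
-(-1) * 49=49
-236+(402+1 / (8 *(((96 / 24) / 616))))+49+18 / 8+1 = 475 / 2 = 237.50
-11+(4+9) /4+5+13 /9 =-47 /36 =-1.31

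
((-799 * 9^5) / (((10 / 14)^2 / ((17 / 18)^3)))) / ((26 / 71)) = -1106198311113 / 5200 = -212730444.44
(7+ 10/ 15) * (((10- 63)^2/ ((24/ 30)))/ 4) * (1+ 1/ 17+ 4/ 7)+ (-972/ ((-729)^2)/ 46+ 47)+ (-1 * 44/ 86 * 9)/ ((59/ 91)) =1337745822897749/ 121488182424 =11011.32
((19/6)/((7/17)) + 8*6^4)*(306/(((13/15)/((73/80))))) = 4867215651/1456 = 3342867.89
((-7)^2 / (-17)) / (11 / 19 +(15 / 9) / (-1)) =2793 / 1054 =2.65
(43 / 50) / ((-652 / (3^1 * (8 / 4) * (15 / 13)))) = -387 / 42380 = -0.01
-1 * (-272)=272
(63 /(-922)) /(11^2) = -63 /111562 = -0.00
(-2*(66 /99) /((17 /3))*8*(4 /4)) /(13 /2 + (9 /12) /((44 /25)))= -5632 /20723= -0.27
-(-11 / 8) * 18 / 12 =33 / 16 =2.06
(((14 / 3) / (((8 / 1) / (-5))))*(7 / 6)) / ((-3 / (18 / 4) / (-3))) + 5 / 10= -237 / 16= -14.81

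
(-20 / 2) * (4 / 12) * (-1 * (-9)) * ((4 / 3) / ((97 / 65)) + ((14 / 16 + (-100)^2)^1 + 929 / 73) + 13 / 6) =-8511357325 / 28324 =-300499.83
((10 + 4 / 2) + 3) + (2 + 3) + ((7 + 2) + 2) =31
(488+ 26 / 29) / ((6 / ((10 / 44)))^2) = 59075 / 84216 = 0.70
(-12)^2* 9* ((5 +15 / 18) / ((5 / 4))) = 6048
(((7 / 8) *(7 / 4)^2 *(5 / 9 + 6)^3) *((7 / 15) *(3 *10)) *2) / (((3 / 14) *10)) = 3451804853 / 349920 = 9864.55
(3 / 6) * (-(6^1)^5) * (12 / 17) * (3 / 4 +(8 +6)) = -688176 / 17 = -40480.94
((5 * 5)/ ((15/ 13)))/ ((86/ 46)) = 1495/ 129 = 11.59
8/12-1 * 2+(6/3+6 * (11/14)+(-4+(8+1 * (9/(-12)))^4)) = 14860325/5376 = 2764.20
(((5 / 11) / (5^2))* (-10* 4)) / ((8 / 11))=-1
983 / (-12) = -983 / 12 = -81.92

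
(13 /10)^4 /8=28561 /80000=0.36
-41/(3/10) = -410/3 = -136.67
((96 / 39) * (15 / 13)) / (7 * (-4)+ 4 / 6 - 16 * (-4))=144 / 1859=0.08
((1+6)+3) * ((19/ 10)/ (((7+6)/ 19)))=361/ 13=27.77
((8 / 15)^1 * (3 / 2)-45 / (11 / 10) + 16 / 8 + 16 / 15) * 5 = -6112 / 33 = -185.21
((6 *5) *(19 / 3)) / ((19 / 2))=20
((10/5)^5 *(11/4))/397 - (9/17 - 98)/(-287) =-228477/1936963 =-0.12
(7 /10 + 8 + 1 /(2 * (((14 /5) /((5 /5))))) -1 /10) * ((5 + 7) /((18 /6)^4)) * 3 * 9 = 1229 /35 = 35.11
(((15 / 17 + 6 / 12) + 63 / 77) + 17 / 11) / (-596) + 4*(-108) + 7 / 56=-48134033 / 111452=-431.88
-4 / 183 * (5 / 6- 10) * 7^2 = 5390 / 549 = 9.82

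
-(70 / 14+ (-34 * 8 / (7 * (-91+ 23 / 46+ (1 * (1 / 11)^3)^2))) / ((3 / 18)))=-17005213969 / 2244567773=-7.58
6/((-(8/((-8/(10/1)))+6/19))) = 57/92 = 0.62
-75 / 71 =-1.06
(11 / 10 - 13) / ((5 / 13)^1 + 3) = -1547 / 440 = -3.52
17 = 17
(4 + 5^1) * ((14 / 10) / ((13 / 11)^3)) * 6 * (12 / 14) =39.26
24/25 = 0.96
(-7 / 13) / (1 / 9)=-4.85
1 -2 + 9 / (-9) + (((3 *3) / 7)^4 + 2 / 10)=11196 / 12005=0.93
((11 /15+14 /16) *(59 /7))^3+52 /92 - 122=32303648492869 /13632192000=2369.66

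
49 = 49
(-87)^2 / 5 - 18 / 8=30231 / 20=1511.55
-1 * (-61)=61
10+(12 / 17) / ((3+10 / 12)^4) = 47588522 / 4757297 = 10.00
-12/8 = -3/2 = -1.50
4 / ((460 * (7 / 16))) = 16 / 805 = 0.02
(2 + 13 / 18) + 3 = 103 / 18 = 5.72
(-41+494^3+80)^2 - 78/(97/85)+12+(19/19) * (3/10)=14097227512717814761/970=14533224239915272.95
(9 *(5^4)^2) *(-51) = -179296875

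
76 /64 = 19 /16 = 1.19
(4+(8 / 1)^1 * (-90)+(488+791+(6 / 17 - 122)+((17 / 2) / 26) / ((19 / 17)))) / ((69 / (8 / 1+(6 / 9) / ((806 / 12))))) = 1995408913 / 38920531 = 51.27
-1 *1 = -1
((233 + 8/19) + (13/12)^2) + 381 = 1684267/2736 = 615.59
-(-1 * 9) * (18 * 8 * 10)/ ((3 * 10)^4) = 2/ 125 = 0.02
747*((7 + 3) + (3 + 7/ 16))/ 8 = 160605/ 128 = 1254.73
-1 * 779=-779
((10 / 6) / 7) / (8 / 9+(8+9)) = 15 / 1127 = 0.01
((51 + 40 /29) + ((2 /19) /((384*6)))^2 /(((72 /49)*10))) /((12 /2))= 8.73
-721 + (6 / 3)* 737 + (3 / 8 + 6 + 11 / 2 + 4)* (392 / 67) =56674 / 67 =845.88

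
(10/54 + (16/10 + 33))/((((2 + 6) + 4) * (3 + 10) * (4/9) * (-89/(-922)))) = 270607/52065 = 5.20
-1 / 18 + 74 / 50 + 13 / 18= 161 / 75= 2.15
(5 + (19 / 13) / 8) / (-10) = -539 / 1040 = -0.52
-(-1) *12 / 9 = 4 / 3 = 1.33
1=1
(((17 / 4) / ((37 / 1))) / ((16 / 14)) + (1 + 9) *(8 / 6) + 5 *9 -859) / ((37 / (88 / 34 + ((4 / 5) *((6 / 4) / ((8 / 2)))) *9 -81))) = 36600117181 / 22342080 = 1638.17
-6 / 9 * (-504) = 336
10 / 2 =5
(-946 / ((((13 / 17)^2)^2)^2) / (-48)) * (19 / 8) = 62691132122267 / 156620298432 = 400.27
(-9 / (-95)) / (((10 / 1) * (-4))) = -0.00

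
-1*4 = -4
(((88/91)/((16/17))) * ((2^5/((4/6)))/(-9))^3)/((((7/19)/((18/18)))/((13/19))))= -382976/1323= -289.48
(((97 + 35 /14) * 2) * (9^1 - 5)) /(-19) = -796 /19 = -41.89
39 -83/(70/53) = -1669/70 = -23.84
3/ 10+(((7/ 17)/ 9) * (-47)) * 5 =-15991/ 1530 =-10.45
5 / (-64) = -5 / 64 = -0.08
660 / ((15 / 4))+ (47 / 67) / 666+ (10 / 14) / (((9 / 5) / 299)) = 294.65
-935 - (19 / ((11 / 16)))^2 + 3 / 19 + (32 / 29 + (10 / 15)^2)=-1018303870 / 600039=-1697.06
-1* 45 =-45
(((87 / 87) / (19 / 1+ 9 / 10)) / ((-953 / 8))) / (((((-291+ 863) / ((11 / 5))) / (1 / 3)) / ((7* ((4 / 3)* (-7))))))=784 / 22188699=0.00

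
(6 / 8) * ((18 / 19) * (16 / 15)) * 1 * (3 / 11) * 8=1728 / 1045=1.65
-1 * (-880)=880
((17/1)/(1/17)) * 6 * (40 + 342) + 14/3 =1987178/3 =662392.67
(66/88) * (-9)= -27/4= -6.75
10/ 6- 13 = -34/ 3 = -11.33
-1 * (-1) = 1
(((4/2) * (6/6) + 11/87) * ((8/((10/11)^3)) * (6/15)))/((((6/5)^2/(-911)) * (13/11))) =-4848.26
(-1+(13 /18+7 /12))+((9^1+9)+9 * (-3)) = -313 /36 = -8.69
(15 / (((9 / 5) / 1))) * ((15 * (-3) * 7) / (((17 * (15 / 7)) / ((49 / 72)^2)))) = -2941225 / 88128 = -33.37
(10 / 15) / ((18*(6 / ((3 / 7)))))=1 / 378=0.00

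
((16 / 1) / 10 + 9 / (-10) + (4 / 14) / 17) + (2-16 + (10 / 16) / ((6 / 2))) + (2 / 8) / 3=-185519 / 14280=-12.99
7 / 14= 1 / 2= 0.50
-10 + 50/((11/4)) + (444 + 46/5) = 25376/55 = 461.38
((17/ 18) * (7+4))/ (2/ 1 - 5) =-187/ 54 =-3.46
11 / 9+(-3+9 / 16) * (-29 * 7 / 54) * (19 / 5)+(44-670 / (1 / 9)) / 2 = -4258019 / 1440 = -2956.96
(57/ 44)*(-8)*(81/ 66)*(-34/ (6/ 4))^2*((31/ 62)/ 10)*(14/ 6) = -461244/ 605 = -762.39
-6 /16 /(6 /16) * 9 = -9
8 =8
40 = 40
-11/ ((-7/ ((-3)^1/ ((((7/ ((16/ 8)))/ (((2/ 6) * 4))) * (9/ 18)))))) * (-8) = 1408/ 49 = 28.73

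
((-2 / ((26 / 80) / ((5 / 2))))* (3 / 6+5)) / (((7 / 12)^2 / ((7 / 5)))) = -31680 / 91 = -348.13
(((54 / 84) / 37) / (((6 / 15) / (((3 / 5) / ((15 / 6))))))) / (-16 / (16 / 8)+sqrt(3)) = -108 / 78995 - 27*sqrt(3) / 157990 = -0.00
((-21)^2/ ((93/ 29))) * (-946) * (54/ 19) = -217771092/ 589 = -369730.21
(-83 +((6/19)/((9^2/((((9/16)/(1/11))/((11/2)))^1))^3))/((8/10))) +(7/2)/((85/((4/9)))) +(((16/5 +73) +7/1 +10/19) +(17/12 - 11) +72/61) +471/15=581994386501/24513684480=23.74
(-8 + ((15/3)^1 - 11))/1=-14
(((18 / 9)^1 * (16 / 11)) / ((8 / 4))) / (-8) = -2 / 11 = -0.18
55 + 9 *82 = 793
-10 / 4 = -5 / 2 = -2.50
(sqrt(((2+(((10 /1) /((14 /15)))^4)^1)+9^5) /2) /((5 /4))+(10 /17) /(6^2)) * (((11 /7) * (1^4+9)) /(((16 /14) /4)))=275 /306+44 * sqrt(86711038) /49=8362.58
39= 39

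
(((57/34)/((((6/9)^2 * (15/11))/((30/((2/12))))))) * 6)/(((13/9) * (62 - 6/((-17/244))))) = 457083/32734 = 13.96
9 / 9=1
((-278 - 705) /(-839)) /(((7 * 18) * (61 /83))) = 81589 /6448554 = 0.01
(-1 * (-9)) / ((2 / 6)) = 27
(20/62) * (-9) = -90/31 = -2.90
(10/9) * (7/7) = 1.11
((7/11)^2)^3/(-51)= -117649/90349611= -0.00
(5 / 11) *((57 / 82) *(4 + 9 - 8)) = 1425 / 902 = 1.58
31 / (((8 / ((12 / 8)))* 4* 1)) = 93 / 64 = 1.45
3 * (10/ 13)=30/ 13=2.31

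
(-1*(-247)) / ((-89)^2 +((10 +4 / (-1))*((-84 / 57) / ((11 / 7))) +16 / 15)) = 774345 / 24818039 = 0.03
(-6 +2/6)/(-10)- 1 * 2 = -43/30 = -1.43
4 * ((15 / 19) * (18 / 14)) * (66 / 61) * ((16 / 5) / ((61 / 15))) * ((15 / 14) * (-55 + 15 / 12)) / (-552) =28734750 / 79677773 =0.36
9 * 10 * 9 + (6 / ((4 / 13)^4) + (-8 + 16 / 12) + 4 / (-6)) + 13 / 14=3959407 / 2688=1472.99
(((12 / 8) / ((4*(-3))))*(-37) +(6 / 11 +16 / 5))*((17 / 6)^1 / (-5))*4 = -62611 / 3300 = -18.97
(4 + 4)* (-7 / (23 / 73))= -4088 / 23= -177.74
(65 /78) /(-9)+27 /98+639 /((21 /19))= 765125 /1323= 578.33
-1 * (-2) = 2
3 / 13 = 0.23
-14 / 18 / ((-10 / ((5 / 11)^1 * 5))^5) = 21875 / 46382688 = 0.00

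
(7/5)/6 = 7/30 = 0.23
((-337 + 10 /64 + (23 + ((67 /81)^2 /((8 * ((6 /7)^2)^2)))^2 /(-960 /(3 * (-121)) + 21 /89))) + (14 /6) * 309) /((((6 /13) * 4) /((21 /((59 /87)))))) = 2302082245758190177667749 /337079070361801064448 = 6829.50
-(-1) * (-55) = -55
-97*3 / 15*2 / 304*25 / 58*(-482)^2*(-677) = 19070605945 / 2204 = 8652725.02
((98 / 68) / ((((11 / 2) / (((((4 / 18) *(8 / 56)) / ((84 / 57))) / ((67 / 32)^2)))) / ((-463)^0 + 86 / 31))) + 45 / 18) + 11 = 702866719 / 52045466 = 13.50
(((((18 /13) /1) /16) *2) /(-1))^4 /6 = 2187 /14623232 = 0.00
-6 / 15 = -0.40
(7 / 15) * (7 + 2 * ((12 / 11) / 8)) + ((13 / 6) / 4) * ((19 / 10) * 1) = 11677 / 2640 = 4.42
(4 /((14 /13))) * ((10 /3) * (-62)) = -16120 /21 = -767.62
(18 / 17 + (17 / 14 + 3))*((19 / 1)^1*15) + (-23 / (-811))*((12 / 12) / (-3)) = 870217801 / 579054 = 1502.83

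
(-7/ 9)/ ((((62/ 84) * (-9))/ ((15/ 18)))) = 245/ 2511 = 0.10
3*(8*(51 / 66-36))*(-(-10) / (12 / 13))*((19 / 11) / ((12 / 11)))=-957125 / 66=-14501.89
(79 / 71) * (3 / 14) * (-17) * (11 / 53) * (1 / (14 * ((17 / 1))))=-2607 / 737548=-0.00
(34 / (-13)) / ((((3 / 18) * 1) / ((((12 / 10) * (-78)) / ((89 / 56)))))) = 411264 / 445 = 924.19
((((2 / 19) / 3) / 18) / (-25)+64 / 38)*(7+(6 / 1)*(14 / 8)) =151193 / 5130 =29.47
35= 35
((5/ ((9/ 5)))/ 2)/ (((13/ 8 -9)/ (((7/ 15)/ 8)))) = -35/ 3186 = -0.01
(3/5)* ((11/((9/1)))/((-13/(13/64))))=-11/960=-0.01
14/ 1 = 14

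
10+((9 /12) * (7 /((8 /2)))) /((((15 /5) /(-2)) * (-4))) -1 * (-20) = 967 /32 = 30.22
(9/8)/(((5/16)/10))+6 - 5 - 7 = 30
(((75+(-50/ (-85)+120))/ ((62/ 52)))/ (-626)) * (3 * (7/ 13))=-69825/ 164951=-0.42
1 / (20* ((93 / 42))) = 7 / 310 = 0.02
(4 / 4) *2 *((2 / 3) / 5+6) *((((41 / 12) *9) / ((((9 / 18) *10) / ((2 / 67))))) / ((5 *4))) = 943 / 8375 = 0.11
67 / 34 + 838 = 28559 / 34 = 839.97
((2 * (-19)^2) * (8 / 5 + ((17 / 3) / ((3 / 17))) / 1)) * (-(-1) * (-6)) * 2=-4381096 / 15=-292073.07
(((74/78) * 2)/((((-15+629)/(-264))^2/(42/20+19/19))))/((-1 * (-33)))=201872/6126185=0.03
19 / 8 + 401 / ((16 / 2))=52.50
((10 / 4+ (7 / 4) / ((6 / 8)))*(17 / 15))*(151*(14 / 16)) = 521101 / 720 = 723.75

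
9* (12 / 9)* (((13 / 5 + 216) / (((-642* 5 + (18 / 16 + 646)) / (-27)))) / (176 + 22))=157392 / 1127665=0.14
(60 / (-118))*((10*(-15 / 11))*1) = 4500 / 649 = 6.93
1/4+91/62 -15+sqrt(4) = -1399/124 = -11.28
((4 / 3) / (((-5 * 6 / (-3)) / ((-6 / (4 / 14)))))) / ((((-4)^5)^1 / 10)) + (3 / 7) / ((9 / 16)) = 0.79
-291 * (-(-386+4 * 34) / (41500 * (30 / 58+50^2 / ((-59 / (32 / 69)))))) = 34355169 / 374983210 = 0.09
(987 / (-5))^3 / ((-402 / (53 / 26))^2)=-300096332403 / 1517282000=-197.79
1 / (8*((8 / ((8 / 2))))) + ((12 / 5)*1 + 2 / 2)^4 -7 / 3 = 131.36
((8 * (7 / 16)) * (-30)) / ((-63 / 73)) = 365 / 3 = 121.67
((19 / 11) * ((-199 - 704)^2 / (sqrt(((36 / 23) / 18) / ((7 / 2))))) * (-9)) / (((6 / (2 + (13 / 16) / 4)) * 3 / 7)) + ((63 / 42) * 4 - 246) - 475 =-15291364977 * sqrt(161) / 2816 - 715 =-68901876.30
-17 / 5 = -3.40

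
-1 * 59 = -59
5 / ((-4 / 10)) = -25 / 2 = -12.50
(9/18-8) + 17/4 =-13/4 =-3.25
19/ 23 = 0.83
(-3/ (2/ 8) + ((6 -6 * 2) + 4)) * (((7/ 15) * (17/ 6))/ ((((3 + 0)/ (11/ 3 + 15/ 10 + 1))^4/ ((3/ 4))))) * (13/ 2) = -20295289469/ 12597120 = -1611.11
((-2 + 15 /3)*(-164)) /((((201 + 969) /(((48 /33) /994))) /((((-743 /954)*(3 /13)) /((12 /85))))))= 1035742 /1322133813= 0.00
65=65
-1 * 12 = -12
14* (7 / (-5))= -98 / 5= -19.60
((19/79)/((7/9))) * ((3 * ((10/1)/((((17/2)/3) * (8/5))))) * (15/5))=115425/18802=6.14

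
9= 9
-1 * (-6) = 6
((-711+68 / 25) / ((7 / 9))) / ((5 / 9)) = -1434267 / 875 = -1639.16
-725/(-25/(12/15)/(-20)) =-464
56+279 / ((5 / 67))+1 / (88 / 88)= 18978 / 5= 3795.60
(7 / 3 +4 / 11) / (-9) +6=1693 / 297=5.70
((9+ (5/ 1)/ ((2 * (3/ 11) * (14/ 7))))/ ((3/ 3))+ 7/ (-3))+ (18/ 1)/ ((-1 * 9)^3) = 3637/ 324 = 11.23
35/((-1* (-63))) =5/9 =0.56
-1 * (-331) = 331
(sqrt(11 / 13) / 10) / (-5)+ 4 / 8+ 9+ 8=17.48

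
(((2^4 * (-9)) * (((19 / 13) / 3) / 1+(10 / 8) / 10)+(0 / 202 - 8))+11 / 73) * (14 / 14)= -91107 / 949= -96.00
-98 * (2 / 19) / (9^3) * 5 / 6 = -490 / 41553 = -0.01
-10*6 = -60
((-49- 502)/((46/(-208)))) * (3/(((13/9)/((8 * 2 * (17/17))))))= 1904256/23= 82793.74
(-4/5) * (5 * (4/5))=-16/5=-3.20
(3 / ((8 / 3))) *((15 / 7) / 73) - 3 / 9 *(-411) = 560191 / 4088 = 137.03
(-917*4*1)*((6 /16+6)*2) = -46767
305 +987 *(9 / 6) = 3571 / 2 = 1785.50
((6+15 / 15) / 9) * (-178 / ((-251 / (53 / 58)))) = 0.50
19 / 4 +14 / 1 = 75 / 4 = 18.75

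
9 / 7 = 1.29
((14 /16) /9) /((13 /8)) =7 /117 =0.06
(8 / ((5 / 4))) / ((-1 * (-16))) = 2 / 5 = 0.40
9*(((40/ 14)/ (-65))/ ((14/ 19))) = -342/ 637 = -0.54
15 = 15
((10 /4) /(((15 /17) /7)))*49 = 5831 /6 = 971.83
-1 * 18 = -18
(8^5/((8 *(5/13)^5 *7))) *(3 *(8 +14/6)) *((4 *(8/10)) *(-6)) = -4525948796928/109375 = -41380103.29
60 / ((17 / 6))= 360 / 17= 21.18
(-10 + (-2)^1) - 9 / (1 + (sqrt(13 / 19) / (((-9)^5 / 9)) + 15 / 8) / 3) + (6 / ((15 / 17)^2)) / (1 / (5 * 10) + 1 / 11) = 909700499865664 / 17511793511577 - 11337408 * sqrt(247) / 1244007189347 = 51.95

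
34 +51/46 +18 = 2443/46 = 53.11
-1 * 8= -8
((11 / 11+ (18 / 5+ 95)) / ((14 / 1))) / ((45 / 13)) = 2.06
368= 368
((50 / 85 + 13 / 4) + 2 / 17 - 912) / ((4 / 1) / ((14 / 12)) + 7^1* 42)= -432229 / 141576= -3.05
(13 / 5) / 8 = 13 / 40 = 0.32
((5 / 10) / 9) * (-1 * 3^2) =-1 / 2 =-0.50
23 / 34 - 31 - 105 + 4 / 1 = -4465 / 34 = -131.32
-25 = -25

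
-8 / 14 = -4 / 7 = -0.57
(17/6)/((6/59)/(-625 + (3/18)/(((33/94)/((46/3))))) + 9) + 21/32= 9081489697/9352038816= 0.97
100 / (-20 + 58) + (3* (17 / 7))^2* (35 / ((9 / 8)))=219990 / 133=1654.06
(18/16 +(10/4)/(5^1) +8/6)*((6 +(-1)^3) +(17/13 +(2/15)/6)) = 262913/14040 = 18.73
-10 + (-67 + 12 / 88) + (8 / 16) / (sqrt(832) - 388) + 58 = -15533687 / 823416 - sqrt(13) / 37428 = -18.87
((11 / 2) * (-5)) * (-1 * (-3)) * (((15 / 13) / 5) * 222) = -54945 / 13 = -4226.54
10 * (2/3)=20/3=6.67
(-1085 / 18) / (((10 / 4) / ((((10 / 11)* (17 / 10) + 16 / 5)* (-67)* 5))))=421631 / 11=38330.09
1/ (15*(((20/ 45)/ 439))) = 1317/ 20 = 65.85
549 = 549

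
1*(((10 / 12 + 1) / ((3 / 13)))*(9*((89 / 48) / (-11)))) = -1157 / 96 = -12.05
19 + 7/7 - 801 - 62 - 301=-1144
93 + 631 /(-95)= 8204 /95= 86.36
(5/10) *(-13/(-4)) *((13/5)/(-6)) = -169/240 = -0.70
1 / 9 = 0.11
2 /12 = 1 /6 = 0.17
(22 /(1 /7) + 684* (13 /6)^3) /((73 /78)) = 554671 /73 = 7598.23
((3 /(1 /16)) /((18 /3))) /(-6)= -4 /3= -1.33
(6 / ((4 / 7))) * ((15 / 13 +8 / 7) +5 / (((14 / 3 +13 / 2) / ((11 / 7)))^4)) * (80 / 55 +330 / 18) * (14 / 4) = 85828347285041 / 51345056308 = 1671.60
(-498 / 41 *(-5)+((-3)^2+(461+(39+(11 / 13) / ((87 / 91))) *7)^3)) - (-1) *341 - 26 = 405545476.40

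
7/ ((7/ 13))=13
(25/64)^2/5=125/4096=0.03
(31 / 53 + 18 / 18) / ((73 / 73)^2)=84 / 53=1.58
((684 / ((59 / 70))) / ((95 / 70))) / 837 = 3920 / 5487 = 0.71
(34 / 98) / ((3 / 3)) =17 / 49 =0.35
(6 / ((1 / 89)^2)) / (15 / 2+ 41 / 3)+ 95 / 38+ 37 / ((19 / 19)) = 2284.82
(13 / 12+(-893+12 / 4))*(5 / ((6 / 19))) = -1013365 / 72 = -14074.51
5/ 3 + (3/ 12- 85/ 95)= 233/ 228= 1.02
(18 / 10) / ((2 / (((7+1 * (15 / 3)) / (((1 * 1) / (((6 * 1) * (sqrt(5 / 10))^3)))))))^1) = 81 * sqrt(2) / 5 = 22.91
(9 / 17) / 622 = 9 / 10574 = 0.00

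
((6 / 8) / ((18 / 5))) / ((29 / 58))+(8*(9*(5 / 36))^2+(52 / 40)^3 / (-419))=16229659 / 1257000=12.91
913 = 913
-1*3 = -3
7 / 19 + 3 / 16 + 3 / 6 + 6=2145 / 304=7.06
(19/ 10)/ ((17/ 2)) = 19/ 85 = 0.22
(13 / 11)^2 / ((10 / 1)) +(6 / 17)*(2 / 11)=4193 / 20570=0.20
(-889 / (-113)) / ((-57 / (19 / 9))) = -889 / 3051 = -0.29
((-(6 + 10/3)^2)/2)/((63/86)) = -4816/81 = -59.46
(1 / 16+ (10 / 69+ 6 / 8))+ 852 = 852.96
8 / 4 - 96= -94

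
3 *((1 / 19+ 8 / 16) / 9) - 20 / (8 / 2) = -183 / 38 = -4.82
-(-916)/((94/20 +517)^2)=91600/27217089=0.00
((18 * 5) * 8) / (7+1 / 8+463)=5760 / 3761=1.53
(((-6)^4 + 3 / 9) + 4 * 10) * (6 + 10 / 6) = 92207 / 9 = 10245.22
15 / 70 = 3 / 14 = 0.21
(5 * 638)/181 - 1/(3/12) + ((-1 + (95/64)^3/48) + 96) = 247547817707/2277507072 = 108.69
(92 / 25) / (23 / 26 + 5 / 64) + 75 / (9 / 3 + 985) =77127347 / 19784700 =3.90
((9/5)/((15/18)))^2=2916/625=4.67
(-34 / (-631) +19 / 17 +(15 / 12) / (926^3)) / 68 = 39913936957603 / 2316755190537344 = 0.02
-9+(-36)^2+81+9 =1377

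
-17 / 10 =-1.70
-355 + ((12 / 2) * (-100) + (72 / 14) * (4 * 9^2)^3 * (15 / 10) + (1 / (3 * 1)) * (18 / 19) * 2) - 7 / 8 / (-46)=12841880681555 / 48944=262379059.36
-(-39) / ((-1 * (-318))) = 13 / 106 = 0.12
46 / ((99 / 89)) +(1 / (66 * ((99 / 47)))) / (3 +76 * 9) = 41.35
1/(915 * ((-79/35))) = -7/14457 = -0.00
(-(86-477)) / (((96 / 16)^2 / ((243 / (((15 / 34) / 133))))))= 7956459 / 10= 795645.90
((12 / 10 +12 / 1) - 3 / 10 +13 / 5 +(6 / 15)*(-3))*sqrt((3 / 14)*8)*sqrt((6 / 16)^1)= 429*sqrt(14) / 140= 11.47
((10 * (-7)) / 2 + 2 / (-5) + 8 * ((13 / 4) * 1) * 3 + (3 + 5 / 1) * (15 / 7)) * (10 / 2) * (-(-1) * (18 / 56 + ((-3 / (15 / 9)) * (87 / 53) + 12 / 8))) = -17583219 / 51940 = -338.53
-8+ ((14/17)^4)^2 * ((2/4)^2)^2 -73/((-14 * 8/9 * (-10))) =-66982554076177/7812848333920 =-8.57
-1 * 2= -2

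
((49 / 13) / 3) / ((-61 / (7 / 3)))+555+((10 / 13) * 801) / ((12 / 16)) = 9824012 / 7137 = 1376.49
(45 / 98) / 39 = 15 / 1274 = 0.01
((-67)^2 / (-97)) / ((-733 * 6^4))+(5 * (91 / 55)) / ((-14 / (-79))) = 47317480475 / 1013615856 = 46.68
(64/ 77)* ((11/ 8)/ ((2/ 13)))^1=52/ 7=7.43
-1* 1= -1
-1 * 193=-193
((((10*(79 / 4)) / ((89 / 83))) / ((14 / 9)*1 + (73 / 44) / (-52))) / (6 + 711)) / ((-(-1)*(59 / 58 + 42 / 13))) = 16967732496 / 427522106575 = 0.04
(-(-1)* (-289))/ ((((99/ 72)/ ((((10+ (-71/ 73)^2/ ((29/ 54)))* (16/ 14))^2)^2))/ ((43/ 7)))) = -4444597394687451414688084772519936/ 105452713097432080882822397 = -42147776.61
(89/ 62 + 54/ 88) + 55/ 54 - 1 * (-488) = 18085039/ 36828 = 491.07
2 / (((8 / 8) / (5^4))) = 1250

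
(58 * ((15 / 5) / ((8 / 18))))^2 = 613089 / 4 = 153272.25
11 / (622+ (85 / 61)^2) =40931 / 2321687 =0.02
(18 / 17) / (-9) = -2 / 17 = -0.12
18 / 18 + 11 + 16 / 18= 116 / 9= 12.89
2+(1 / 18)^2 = 649 / 324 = 2.00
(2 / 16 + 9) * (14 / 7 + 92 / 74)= 1095 / 37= 29.59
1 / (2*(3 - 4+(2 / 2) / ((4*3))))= -6 / 11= -0.55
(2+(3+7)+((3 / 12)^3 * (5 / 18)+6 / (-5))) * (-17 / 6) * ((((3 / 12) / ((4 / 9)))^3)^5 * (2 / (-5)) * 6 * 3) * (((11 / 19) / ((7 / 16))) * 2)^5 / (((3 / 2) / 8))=3897877770278666710601571 / 142990785885956892262400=27.26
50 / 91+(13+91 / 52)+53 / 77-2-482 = -267703 / 572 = -468.01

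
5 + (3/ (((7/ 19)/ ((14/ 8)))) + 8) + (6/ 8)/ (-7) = 190/ 7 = 27.14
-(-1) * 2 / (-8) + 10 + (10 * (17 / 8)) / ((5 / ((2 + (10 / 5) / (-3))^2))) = 623 / 36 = 17.31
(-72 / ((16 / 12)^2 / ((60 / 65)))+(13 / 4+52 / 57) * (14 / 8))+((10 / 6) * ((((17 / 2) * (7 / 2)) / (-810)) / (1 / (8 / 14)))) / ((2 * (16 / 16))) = -28923509 / 960336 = -30.12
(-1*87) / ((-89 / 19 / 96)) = 158688 / 89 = 1783.01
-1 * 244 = -244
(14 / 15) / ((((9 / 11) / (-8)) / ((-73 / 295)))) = 89936 / 39825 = 2.26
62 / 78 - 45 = -1724 / 39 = -44.21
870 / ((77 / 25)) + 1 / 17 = 369827 / 1309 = 282.53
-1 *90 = -90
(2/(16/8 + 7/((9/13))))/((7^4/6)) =108/261709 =0.00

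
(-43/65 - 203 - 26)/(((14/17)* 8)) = -15861/455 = -34.86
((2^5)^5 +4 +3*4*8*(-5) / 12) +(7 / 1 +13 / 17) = 570424864 / 17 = 33554403.76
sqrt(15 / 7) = sqrt(105) / 7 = 1.46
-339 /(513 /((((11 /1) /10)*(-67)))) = 83281 /1710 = 48.70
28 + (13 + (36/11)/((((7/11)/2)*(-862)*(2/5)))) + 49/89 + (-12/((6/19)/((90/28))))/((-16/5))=342366421/4296208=79.69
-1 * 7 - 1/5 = -36/5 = -7.20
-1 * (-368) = 368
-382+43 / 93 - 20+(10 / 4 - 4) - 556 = -178381 / 186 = -959.04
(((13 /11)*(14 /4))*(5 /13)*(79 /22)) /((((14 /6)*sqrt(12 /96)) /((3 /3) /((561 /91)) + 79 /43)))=9525820*sqrt(2) /972961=13.85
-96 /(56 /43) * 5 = -2580 /7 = -368.57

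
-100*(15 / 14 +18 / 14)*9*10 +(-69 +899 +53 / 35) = -713397 / 35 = -20382.77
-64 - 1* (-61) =-3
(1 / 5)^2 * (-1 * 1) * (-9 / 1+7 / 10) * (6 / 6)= 83 / 250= 0.33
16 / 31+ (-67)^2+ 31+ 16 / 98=6866912 / 1519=4520.68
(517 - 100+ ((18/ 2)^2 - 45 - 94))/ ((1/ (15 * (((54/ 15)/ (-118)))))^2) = 261711/ 3481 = 75.18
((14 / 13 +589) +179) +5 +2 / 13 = 774.23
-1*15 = -15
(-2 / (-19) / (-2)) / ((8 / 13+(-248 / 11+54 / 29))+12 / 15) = 20735 / 7590918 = 0.00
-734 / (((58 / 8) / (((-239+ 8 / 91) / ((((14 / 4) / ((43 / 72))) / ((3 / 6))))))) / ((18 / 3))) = 228729814 / 18473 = 12381.84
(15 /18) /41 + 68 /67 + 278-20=4269419 /16482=259.04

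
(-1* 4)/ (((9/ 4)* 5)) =-16/ 45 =-0.36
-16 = -16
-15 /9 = -5 /3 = -1.67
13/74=0.18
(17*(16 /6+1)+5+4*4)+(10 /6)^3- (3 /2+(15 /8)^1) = 18271 /216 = 84.59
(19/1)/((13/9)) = 171/13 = 13.15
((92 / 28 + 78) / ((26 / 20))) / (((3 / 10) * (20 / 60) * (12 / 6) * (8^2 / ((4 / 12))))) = 14225 / 8736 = 1.63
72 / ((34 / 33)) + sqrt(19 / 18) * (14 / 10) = 7 * sqrt(38) / 30 + 1188 / 17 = 71.32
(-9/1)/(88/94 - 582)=423/27310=0.02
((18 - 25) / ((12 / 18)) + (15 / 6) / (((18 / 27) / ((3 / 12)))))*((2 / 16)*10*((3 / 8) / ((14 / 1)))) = -2295 / 7168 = -0.32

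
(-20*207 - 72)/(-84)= 351/7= 50.14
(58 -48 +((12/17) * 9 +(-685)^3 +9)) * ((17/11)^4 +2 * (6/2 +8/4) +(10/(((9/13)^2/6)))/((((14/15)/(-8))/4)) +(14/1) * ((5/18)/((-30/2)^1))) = 1026391560021271700/746691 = 1374586756799.36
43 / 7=6.14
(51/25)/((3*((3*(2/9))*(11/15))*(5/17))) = 2601/550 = 4.73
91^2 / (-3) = -8281 / 3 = -2760.33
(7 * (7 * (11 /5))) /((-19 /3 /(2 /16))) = -1617 /760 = -2.13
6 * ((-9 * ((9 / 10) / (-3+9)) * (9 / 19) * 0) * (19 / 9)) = 0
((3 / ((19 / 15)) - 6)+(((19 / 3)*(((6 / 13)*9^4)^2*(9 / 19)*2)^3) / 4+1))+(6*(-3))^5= 1808689419742554724074548255194 / 1742478049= 1037998395894027543112.28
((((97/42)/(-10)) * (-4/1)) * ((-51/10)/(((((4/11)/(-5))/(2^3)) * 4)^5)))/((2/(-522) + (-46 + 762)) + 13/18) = 2888107451625/27934816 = 103387.38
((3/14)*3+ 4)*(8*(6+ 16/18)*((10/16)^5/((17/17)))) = 6296875/258048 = 24.40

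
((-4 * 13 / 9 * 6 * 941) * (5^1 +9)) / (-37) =1370096 / 111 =12343.21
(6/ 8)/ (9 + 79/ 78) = 117/ 1562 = 0.07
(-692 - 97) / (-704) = 789 / 704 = 1.12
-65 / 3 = -21.67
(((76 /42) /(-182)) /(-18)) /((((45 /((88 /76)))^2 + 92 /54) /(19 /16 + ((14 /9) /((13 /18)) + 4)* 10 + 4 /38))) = 30045389 /1309056438872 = 0.00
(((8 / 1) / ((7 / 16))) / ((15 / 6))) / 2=128 / 35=3.66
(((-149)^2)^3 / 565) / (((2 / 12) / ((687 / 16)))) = 22552547294984661 / 4520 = 4989501613934.66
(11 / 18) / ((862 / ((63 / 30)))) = 77 / 51720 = 0.00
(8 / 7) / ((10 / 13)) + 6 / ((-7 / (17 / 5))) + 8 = 46 / 7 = 6.57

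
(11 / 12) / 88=1 / 96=0.01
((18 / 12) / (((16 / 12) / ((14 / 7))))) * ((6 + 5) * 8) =198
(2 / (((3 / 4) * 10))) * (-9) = -12 / 5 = -2.40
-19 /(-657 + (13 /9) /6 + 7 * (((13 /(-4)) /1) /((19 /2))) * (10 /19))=370386 /12827435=0.03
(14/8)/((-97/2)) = -7/194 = -0.04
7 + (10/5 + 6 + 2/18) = 136/9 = 15.11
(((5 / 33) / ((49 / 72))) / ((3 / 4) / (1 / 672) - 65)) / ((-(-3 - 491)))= 60 / 58445387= 0.00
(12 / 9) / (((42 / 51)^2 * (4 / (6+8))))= 289 / 42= 6.88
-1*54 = -54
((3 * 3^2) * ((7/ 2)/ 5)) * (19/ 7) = 513/ 10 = 51.30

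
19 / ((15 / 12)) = 76 / 5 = 15.20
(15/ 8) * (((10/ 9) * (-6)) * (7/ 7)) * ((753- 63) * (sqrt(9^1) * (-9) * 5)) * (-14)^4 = 44730630000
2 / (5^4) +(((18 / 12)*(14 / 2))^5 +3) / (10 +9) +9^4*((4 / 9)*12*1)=15849584341 / 380000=41709.43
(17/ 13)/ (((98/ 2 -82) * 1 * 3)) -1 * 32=-41201/ 1287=-32.01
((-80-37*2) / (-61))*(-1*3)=-462 / 61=-7.57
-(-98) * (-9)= -882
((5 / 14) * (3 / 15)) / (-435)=-1 / 6090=-0.00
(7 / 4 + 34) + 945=980.75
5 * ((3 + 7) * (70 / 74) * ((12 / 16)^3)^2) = 637875 / 75776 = 8.42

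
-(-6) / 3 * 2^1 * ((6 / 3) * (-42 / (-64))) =21 / 4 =5.25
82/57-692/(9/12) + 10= -51940/57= -911.23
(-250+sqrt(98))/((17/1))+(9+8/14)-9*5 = -5966/119+7*sqrt(2)/17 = -49.55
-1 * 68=-68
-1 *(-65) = 65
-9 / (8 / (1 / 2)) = -9 / 16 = -0.56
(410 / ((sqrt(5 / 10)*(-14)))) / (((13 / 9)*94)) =-1845*sqrt(2) / 8554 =-0.31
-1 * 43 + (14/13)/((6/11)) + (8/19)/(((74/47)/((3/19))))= -21349204/520923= -40.98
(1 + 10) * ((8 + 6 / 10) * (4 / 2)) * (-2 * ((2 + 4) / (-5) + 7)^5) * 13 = -504492220804 / 15625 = -32287502.13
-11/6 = -1.83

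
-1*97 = -97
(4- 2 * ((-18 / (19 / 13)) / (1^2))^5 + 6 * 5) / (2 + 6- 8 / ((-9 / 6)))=2104876395321 / 49521980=42503.88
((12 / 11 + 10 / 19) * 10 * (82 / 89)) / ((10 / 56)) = 1552096 / 18601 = 83.44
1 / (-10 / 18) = -1.80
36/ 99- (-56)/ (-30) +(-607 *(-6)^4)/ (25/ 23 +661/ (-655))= -488862636964/ 48345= -10111958.57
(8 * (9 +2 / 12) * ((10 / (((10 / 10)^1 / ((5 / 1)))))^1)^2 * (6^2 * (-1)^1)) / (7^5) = -6600000 / 16807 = -392.69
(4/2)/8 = 1/4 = 0.25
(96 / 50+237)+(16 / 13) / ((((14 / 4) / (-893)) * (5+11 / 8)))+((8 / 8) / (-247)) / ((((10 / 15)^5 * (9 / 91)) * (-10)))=26763065233 / 141086400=189.69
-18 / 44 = -0.41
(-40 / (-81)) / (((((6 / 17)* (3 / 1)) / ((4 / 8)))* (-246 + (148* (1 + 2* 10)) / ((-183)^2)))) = -316285 / 333525033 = -0.00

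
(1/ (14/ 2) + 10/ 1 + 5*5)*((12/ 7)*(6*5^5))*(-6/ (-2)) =166050000/ 49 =3388775.51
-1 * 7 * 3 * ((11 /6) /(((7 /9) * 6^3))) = -11 /48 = -0.23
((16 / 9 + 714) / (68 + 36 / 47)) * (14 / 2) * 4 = 1059709 / 3636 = 291.45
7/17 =0.41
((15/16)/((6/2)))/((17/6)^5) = 2430/1419857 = 0.00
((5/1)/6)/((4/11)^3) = 6655/384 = 17.33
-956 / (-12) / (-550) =-239 / 1650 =-0.14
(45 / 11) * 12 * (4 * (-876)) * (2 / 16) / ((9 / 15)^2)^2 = -165909.09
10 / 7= 1.43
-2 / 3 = -0.67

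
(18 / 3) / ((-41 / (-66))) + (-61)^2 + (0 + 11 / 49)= 7495344 / 2009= 3730.88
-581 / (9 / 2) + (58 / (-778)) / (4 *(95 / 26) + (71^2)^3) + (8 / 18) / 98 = -5269045620494595887 / 40811597559331641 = -129.11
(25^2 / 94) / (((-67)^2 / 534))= 166875 / 210983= 0.79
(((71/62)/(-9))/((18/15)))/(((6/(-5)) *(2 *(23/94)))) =83425/462024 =0.18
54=54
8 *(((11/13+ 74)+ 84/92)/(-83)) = -7.30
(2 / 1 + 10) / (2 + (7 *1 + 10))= 12 / 19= 0.63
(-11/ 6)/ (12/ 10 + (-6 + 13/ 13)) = 55/ 114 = 0.48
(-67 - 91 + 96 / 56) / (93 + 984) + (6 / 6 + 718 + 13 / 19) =103067500 / 143241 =719.54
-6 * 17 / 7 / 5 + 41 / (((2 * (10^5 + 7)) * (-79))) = -1611714247 / 553038710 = -2.91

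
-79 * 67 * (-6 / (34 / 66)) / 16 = 524007 / 136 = 3852.99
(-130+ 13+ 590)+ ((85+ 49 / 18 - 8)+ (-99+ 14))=8419 / 18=467.72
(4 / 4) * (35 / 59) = 35 / 59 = 0.59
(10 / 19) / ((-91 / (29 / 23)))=-290 / 39767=-0.01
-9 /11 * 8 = -72 /11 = -6.55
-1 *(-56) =56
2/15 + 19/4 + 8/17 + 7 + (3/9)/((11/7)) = 46997/3740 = 12.57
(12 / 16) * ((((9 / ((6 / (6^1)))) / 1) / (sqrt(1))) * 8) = 54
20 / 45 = 4 / 9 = 0.44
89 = 89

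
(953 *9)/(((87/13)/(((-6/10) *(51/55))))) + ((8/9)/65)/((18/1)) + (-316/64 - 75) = -106547535493/134362800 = -792.98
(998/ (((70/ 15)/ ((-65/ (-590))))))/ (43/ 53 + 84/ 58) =10.43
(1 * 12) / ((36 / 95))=31.67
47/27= 1.74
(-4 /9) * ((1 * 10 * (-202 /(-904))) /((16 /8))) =-505 /1017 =-0.50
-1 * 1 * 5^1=-5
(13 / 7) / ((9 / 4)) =52 / 63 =0.83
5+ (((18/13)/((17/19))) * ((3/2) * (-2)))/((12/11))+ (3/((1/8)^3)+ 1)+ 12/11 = 7481817/4862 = 1538.84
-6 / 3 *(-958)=1916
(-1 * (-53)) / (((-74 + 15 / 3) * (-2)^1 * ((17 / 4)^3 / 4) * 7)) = 6784 / 2372979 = 0.00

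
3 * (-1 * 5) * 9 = -135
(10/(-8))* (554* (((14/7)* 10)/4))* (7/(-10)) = 9695/4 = 2423.75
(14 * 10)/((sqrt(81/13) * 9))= 140 * sqrt(13)/81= 6.23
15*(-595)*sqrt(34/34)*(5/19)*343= -15306375/19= -805598.68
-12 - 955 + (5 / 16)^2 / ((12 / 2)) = -1485287 / 1536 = -966.98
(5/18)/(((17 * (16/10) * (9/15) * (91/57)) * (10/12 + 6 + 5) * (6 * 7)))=2375/110715696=0.00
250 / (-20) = -25 / 2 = -12.50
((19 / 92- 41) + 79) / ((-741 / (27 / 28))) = -1665 / 33488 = -0.05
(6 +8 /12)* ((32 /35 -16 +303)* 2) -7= 3831.86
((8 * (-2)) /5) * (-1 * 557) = 8912 /5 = 1782.40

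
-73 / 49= -1.49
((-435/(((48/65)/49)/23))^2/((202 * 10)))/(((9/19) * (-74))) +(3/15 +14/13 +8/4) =-27868094494932583/4477224960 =-6224412.39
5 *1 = 5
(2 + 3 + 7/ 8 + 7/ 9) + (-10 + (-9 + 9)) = -241/ 72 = -3.35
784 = 784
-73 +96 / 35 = -70.26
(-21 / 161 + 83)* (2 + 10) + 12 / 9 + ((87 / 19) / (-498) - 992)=818039 / 217626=3.76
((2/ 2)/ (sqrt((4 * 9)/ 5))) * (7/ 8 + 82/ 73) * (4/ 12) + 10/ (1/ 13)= 389 * sqrt(5)/ 3504 + 130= 130.25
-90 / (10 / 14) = -126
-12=-12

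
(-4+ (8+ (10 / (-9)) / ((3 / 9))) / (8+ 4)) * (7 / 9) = -455 / 162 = -2.81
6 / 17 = 0.35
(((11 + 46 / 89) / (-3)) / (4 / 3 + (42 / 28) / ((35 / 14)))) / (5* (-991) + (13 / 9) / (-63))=2905875 / 7251314338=0.00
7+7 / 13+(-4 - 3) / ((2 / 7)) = -441 / 26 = -16.96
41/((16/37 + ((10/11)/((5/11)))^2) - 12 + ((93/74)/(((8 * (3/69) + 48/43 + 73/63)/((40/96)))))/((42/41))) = -3966554512/713270795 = -5.56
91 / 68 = 1.34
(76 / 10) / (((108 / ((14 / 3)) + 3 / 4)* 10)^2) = 7448 / 55945125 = 0.00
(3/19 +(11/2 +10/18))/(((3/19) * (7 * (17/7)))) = 125/54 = 2.31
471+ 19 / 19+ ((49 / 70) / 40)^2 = 472.00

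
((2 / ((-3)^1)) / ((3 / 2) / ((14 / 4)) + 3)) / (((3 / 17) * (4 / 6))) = -119 / 72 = -1.65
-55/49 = -1.12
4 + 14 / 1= 18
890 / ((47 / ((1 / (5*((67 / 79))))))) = 4.47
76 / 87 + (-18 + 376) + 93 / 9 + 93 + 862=38402 / 29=1324.21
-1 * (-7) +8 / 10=39 / 5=7.80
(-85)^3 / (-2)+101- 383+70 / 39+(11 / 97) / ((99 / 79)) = 6963346583 / 22698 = 306782.39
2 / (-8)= -1 / 4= -0.25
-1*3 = -3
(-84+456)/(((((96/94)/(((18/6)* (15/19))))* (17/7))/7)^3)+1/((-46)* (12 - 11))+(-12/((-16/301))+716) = 88926658462409803/793661584384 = 112046.07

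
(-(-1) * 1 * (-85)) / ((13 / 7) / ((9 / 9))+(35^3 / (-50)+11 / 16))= 0.10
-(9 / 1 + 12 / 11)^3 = -1367631 / 1331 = -1027.52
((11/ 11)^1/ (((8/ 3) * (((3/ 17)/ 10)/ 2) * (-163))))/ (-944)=85/ 307744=0.00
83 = 83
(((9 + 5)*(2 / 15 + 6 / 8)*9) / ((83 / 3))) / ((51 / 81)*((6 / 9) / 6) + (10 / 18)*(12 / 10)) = 811377 / 148570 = 5.46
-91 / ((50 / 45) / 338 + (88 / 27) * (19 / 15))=-889785 / 40399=-22.02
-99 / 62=-1.60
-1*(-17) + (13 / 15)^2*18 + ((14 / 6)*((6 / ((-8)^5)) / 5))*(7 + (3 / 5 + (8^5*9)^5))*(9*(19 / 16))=-2037259943121476484543253.00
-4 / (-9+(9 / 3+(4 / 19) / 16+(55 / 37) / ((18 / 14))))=101232 / 122255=0.83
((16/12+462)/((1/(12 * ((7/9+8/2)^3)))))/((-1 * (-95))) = 88411784/13851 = 6383.06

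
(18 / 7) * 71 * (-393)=-502254 / 7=-71750.57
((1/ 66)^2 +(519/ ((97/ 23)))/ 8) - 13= 2013755/ 845064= 2.38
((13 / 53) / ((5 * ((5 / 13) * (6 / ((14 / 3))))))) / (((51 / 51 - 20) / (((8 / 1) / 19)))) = -9464 / 4304925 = -0.00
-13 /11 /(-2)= 13 /22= 0.59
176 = 176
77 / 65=1.18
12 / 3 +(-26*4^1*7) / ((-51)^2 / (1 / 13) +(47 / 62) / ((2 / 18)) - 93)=639932 / 160851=3.98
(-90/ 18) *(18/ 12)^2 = -45/ 4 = -11.25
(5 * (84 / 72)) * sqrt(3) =35 * sqrt(3) / 6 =10.10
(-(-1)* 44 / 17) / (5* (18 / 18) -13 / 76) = 3344 / 6239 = 0.54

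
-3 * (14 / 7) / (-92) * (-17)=-51 / 46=-1.11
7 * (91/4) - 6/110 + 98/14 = 36563/220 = 166.20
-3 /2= -1.50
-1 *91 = -91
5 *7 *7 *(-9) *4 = -8820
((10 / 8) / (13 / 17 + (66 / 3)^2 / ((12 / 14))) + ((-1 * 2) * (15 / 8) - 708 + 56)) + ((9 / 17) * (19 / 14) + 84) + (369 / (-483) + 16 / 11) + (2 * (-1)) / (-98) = -6932069698789 / 12154737826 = -570.32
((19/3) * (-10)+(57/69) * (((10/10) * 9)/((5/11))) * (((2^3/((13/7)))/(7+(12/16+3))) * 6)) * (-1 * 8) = 37039664/192855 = 192.06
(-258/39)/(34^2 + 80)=-43/8034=-0.01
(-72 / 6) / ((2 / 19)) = -114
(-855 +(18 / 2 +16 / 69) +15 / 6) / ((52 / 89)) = -10357019 / 7176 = -1443.29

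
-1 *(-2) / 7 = 2 / 7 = 0.29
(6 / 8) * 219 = 164.25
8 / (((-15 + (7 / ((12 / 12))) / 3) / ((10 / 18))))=-20 / 57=-0.35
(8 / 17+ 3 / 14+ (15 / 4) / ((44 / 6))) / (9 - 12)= -12527 / 31416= -0.40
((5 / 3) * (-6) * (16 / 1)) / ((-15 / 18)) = 192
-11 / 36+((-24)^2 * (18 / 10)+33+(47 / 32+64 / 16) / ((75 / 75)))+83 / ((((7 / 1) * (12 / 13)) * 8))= 5425907 / 5040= 1076.57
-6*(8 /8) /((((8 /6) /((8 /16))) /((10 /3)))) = -15 /2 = -7.50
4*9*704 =25344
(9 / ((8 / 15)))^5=44840334375 / 32768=1368418.41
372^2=138384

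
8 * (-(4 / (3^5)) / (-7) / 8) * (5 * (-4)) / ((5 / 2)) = -32 / 1701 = -0.02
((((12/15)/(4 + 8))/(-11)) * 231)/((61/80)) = -112/61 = -1.84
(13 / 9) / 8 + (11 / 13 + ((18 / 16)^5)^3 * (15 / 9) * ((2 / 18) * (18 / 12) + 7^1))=583918759598885843 / 8233143068786688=70.92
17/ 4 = 4.25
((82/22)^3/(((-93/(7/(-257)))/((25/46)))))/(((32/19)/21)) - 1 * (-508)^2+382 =-4022208616588333/15609201344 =-257681.90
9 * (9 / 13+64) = 582.23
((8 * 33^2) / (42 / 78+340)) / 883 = 113256 / 3909041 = 0.03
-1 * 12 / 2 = -6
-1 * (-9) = 9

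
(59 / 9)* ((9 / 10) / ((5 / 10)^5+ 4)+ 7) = 91627 / 1935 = 47.35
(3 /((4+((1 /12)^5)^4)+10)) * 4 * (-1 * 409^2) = -7695782463559273030952681472 /53672639894264651710465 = -143383.71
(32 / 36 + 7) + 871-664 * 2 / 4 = 546.89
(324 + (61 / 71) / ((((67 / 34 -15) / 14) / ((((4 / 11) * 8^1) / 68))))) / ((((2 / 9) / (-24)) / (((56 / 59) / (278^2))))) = -169472259936 / 394399515037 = -0.43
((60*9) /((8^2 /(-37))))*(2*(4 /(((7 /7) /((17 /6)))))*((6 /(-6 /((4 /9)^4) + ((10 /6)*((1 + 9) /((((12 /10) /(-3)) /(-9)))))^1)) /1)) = -1811520 /9439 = -191.92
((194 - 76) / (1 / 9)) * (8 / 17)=499.76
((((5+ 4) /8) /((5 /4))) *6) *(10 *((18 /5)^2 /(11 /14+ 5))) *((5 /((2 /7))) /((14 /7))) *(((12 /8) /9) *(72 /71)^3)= 329204736 /1789555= 183.96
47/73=0.64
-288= -288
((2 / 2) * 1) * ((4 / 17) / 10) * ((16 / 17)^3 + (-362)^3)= -466125072336 / 417605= -1116186.52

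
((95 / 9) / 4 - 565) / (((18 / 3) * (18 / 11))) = -222695 / 3888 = -57.28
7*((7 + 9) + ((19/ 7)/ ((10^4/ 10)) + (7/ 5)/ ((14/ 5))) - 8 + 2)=73519/ 1000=73.52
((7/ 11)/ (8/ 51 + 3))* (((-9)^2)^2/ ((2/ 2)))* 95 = 31788045/ 253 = 125644.45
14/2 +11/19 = 144/19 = 7.58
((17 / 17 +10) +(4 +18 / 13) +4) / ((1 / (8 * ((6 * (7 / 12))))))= 7420 / 13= 570.77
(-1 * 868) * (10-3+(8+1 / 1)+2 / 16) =-27993 / 2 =-13996.50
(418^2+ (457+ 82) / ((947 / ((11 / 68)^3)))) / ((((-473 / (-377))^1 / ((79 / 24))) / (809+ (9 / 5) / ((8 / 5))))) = 912950150291553796565 / 2458365210624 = 371364737.16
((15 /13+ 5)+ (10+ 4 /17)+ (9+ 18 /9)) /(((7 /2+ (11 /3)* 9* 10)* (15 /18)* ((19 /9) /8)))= 5229792 /14003665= 0.37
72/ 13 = 5.54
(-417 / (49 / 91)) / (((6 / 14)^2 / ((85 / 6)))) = -59731.39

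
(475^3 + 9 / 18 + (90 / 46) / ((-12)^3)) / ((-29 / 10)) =-2366355011015 / 64032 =-36955819.14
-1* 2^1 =-2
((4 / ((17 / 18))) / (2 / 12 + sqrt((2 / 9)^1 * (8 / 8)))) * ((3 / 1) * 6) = -7776 / 119 + 15552 * sqrt(2) / 119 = 119.48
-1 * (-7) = 7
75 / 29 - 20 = -505 / 29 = -17.41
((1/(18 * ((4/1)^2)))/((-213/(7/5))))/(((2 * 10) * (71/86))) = -0.00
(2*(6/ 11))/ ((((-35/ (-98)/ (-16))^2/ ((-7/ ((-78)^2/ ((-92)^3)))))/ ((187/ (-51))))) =-273500143616/ 38025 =-7192640.20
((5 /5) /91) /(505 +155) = 1 /60060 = 0.00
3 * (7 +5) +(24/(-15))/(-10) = 904/25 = 36.16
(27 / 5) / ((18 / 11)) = 33 / 10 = 3.30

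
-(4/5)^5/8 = -128/3125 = -0.04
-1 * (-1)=1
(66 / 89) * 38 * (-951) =-26798.97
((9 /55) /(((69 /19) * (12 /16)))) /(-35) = -76 /44275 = -0.00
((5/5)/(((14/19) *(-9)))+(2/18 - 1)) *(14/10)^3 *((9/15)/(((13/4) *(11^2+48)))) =-12838/4119375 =-0.00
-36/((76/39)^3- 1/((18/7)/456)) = 533871/2520065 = 0.21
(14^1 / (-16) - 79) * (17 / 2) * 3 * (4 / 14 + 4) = -488835 / 56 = -8729.20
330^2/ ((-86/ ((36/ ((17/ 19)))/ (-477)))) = 4138200/ 38743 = 106.81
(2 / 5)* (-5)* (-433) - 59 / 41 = 35447 / 41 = 864.56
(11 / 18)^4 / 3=14641 / 314928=0.05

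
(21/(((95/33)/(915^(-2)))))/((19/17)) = 1309/167910125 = 0.00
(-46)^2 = 2116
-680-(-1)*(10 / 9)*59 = -5530 / 9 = -614.44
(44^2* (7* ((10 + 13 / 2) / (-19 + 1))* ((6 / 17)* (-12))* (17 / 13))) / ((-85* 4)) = -223608 / 1105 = -202.36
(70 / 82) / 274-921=-10346479 / 11234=-921.00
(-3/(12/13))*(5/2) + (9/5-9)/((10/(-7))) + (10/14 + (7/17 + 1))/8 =-33549/11900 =-2.82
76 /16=19 /4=4.75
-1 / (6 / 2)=-0.33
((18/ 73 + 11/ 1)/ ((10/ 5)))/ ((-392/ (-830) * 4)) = 340715/ 114464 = 2.98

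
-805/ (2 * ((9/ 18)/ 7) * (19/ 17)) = -5041.84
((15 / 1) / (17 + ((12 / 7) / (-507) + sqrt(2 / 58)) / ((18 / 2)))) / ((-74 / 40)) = -4191341938875 / 8787639778933 + 944655075 * sqrt(29) / 8787639778933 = -0.48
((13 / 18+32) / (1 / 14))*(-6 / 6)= -4123 / 9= -458.11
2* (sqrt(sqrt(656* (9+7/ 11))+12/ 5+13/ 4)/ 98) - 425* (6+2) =-3399.81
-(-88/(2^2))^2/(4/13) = -1573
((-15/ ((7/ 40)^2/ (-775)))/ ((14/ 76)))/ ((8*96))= 2683.13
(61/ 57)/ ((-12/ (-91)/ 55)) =446.35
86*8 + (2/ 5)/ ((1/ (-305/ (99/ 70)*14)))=-51448/ 99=-519.68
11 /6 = 1.83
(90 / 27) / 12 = 5 / 18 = 0.28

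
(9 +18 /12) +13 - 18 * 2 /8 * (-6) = 101 /2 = 50.50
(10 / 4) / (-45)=-1 / 18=-0.06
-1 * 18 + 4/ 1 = -14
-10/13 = -0.77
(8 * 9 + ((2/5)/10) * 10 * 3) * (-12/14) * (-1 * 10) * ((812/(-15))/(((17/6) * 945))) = -113216/8925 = -12.69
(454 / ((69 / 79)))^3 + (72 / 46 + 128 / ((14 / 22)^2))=2260715410395508 / 16096941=140443790.56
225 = 225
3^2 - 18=-9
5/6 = 0.83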